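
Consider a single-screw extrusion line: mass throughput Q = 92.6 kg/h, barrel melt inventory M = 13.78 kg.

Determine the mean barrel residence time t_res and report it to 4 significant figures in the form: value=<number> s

Throughput in SI: Q_s = 92.6 kg/h ÷ 3600 s/h = 0.0257222 kg/s
t_res = M / Q_s = 13.78 / 0.0257222 = 535.724 s

value=535.7 s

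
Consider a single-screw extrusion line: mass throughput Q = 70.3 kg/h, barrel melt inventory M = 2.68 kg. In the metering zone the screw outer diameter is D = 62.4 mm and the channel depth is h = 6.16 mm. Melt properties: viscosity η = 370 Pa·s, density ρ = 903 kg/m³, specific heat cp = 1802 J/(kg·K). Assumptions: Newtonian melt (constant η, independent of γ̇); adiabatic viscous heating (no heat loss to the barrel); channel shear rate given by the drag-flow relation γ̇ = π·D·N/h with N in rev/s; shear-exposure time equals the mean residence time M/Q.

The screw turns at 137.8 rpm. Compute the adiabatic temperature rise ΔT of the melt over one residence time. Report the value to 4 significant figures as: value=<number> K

value=166.7 K

Convert throughput: Q = 70.3 kg/h = 70.3/3600 = 0.0195278 kg/s
Mean residence time: t_res = M/Q_s = 2.68 kg / 0.0195278 kg/s = 137.24 s
Convert to SI: D = 0.0624 m, h = 0.00616 m, N = 137.8/60 = 2.29667 rev/s
γ̇ = π·D·N / h = π · 0.0624 · 2.29667 / 0.00616 = 73.0889 s⁻¹
ΔT = η·γ̇²·t_res/(ρ·cp) = [370 × 73.0889² × 137.24] / [903 × 1802] = 166.703 K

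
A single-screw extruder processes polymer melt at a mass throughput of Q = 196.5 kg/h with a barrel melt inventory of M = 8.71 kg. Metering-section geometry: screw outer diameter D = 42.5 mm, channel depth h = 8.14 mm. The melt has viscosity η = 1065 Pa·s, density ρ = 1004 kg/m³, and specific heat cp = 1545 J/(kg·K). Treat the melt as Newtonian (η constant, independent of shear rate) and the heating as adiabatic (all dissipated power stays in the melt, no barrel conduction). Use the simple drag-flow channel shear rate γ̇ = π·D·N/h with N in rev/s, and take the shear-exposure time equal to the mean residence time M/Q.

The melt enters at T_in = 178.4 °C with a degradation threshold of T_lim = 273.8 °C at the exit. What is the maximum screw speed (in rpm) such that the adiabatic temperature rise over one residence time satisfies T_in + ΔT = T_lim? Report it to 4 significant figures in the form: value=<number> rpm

value=107.9 rpm

Convert throughput: Q = 196.5 kg/h = 196.5/3600 = 0.0545833 kg/s
t_res = M / Q_s = 8.71 ÷ 0.0545833 = 159.573 s
Convert to metres: D = 0.0425 m, h = 0.00814 m
ΔT_a = T_lim − T_in = 273.8 °C − 178.4 °C = 95.4 K
Invert ΔT = ηγ̇²t_res/(ρcp) for γ̇: γ̇_max² = ΔT_a ρ cp / (η t_res) = 95.4·1004·1545 / (1065·159.573) = 870.769 s⁻²
γ̇_max = √870.769 = 29.5088 s⁻¹
Solve γ̇ = πDN/h for N: N_max = γ̇_max·h/(π·D) = 29.5088 × 0.00814 / (π × 0.0425) = 1.79902 rev/s = 107.941 rpm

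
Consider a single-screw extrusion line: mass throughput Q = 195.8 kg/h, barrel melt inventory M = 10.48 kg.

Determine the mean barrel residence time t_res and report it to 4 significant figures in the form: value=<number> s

value=192.7 s

Throughput in SI: Q_s = 195.8 kg/h ÷ 3600 s/h = 0.0543889 kg/s
Mean residence time: t_res = M/Q_s = 10.48 kg / 0.0543889 kg/s = 192.686 s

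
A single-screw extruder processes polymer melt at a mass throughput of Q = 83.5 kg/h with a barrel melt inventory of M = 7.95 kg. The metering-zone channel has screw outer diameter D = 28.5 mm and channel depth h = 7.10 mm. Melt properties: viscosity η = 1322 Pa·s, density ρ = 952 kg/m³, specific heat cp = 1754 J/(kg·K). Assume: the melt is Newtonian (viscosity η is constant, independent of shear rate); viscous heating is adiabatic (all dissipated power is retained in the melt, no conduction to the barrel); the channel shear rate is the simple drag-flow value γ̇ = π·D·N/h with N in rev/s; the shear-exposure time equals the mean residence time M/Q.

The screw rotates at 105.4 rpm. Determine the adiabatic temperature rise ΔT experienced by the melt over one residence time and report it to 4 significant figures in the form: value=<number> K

value=133.2 K

Throughput in SI: Q_s = 83.5 kg/h ÷ 3600 s/h = 0.0231944 kg/s
Mean residence time: t_res = M/Q_s = 7.95 kg / 0.0231944 kg/s = 342.754 s
Convert to SI: D = 0.0285 m, h = 0.0071 m, N = 105.4/60 = 1.75667 rev/s
γ̇ = π D N / h = (π)(0.0285)(1.75667) / 0.0071 = 22.1527 s⁻¹
Adiabatic rise: ΔT = η γ̇² t_res / (ρ cp) = 1322·(22.1527)²·342.754 / (952·1754) = 133.168 K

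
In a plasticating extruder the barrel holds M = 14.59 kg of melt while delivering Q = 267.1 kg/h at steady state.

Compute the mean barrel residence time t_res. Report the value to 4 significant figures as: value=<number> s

value=196.6 s

Convert throughput: Q = 267.1 kg/h = 267.1/3600 = 0.0741944 kg/s
t_res = M / Q_s = 14.59 / 0.0741944 = 196.645 s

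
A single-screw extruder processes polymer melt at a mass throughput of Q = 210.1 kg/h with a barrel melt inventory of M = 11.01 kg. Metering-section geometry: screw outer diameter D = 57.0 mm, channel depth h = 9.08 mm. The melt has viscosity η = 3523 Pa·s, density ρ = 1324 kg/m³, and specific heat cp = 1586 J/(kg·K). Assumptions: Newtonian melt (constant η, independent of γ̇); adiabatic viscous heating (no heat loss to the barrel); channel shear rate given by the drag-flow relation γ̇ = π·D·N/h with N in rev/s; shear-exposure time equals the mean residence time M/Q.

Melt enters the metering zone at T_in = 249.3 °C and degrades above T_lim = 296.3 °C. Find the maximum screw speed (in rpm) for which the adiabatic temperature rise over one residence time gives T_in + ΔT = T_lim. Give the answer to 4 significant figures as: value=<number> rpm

value=37.07 rpm

Q_s = Q / 3600 = 210.1 / 3600 = 0.0583611 kg/s
t_res = M / Q_s = 11.01 / 0.0583611 = 188.653 s
Convert to metres: D = 0.057 m, h = 0.00908 m
ΔT_a = T_lim − T_in = 296.3 °C − 249.3 °C = 47 K
γ̇_max² = ΔT_a·ρ·cp/(η·t_res) = 47·1324·1586/(3523·188.653) = 148.495 s⁻²
Take the square root: γ̇_max = √(148.495) = 12.1859 s⁻¹
N_max = γ̇_max·h / (π·D) = 12.1859 · 0.00908 / (π · 0.057) = 0.617899 rev/s = 37.0739 rpm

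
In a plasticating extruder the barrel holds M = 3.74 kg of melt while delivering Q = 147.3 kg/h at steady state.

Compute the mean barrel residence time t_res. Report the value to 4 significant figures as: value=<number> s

Throughput in SI: Q_s = 147.3 kg/h ÷ 3600 s/h = 0.0409167 kg/s
Mean residence time: t_res = M/Q_s = 3.74 kg / 0.0409167 kg/s = 91.4053 s

value=91.41 s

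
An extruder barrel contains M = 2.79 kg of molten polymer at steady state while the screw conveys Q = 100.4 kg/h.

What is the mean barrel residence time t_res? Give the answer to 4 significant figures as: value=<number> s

Convert throughput: Q = 100.4 kg/h = 100.4/3600 = 0.0278889 kg/s
t_res = M / Q_s = 2.79 / 0.0278889 = 100.04 s

value=100.0 s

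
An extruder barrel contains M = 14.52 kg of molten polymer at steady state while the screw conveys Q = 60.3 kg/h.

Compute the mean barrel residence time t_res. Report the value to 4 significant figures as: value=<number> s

Convert throughput: Q = 60.3 kg/h = 60.3/3600 = 0.01675 kg/s
t_res = M / Q_s = 14.52 ÷ 0.01675 = 866.866 s

value=866.9 s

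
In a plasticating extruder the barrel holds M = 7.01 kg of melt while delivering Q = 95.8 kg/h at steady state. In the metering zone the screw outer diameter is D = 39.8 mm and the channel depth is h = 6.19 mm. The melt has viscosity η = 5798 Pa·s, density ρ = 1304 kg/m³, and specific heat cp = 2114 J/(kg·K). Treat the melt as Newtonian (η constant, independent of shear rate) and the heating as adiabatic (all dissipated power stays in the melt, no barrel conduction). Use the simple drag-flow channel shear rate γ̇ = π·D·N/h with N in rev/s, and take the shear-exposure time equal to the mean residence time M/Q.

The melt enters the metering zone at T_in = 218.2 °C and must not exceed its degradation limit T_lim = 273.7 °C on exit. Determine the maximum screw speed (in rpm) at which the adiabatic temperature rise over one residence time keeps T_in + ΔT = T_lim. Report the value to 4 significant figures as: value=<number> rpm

Convert throughput: Q = 95.8 kg/h = 95.8/3600 = 0.0266111 kg/s
t_res = M / Q_s = 7.01 ÷ 0.0266111 = 263.424 s
Geometry in SI: D = 39.8 mm → 0.0398 m, h = 6.19 mm → 0.00619 m
ΔT_a = T_lim − T_in = 273.7 − 218.2 = 55.5 K
γ̇_max² = ΔT_a·ρ·cp/(η·t_res) = 55.5·1304·2114/(5798·263.424) = 100.171 s⁻²
γ̇_max = √100.171 = 10.0086 s⁻¹
N_max = γ̇_max·h / (π·D) = 10.0086 · 0.00619 / (π · 0.0398) = 0.495483 rev/s = 29.729 rpm

value=29.73 rpm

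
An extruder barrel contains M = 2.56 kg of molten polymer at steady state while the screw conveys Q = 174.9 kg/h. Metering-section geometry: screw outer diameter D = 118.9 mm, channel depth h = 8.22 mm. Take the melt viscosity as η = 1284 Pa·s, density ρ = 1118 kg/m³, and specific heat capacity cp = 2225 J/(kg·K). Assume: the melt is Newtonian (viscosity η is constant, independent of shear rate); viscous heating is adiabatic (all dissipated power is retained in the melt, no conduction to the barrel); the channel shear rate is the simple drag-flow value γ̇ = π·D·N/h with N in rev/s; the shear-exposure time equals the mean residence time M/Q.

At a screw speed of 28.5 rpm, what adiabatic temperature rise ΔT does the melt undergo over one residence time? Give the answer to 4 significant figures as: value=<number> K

value=12.67 K

Throughput in SI: Q_s = 174.9 kg/h ÷ 3600 s/h = 0.0485833 kg/s
t_res = M / Q_s = 2.56 / 0.0485833 = 52.693 s
Convert to SI: D = 0.1189 m, h = 0.00822 m, N = 28.5/60 = 0.475 rev/s
Shear rate: γ̇ = πDN/h = π·0.1189·0.475/0.00822 = 21.5851 s⁻¹
ΔT = η·γ̇²·t_res/(ρ·cp) = [1284 × 21.5851² × 52.693] / [1118 × 2225] = 12.6722 K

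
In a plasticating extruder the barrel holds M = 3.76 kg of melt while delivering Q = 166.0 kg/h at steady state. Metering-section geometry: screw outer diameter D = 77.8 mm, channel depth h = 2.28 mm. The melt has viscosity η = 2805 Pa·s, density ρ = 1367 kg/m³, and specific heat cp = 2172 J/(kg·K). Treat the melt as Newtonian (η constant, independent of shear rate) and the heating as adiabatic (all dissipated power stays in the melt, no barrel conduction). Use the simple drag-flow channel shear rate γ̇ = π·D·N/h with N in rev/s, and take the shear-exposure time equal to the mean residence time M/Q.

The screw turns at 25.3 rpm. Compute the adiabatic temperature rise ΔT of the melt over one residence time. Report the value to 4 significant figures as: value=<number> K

Q_s = Q / 3600 = 166.0 / 3600 = 0.0461111 kg/s
t_res = M / Q_s = 3.76 ÷ 0.0461111 = 81.5422 s
Geometry in metres: D = 77.8 mm → 0.0778 m, h = 2.28 mm → 0.00228 m; screw speed N = 25.3 rpm = 0.421667 rev/s
Shear rate: γ̇ = πDN/h = π·0.0778·0.421667/0.00228 = 45.2026 s⁻¹
ΔT = η·γ̇²·t_res/(ρ·cp) = [2805 × 45.2026² × 81.5422] / [1367 × 2172] = 157.404 K

value=157.4 K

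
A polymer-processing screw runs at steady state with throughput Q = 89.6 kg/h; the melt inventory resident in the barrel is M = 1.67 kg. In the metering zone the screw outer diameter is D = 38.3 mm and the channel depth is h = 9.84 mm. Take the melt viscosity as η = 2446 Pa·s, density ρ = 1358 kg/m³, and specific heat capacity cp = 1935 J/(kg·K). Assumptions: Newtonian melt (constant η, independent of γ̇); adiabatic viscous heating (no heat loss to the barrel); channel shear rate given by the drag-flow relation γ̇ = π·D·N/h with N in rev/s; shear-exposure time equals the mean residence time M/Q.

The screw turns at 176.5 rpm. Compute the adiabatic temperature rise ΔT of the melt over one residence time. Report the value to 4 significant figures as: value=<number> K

value=80.81 K

Convert throughput: Q = 89.6 kg/h = 89.6/3600 = 0.0248889 kg/s
Mean residence time: t_res = M/Q_s = 1.67 kg / 0.0248889 kg/s = 67.0982 s
Geometry in metres: D = 38.3 mm → 0.0383 m, h = 9.84 mm → 0.00984 m; screw speed N = 176.5 rpm = 2.94167 rev/s
Shear rate: γ̇ = πDN/h = π·0.0383·2.94167/0.00984 = 35.9705 s⁻¹
Adiabatic rise: ΔT = η γ̇² t_res / (ρ cp) = 2446·(35.9705)²·67.0982 / (1358·1935) = 80.8129 K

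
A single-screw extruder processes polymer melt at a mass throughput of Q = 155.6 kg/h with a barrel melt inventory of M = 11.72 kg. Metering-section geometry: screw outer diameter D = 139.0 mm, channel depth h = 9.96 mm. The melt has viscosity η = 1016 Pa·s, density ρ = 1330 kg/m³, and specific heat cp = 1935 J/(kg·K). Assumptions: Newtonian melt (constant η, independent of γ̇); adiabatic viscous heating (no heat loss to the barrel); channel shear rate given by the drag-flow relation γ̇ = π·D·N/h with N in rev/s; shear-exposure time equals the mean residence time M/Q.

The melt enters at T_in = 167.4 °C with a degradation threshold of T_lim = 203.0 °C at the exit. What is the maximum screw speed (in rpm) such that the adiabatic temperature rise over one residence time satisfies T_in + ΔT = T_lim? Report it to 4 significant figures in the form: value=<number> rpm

value=24.96 rpm

Throughput in SI: Q_s = 155.6 kg/h ÷ 3600 s/h = 0.0432222 kg/s
t_res = M / Q_s = 11.72 ÷ 0.0432222 = 271.157 s
D = 139.0 mm = 0.139 m;  h = 9.96 mm = 0.00996 m
ΔT_a = T_lim − T_in = 203.0 °C − 167.4 °C = 35.6 K
γ̇_max² = ΔT_a·ρ·cp / (η·t_res) = [35.6 × 1330 × 1935] / [1016 × 271.157] = 332.559 s⁻²
Take the square root: γ̇_max = √(332.559) = 18.2362 s⁻¹
Solve γ̇ = πDN/h for N: N_max = γ̇_max·h/(π·D) = 18.2362 × 0.00996 / (π × 0.139) = 0.415938 rev/s = 24.9563 rpm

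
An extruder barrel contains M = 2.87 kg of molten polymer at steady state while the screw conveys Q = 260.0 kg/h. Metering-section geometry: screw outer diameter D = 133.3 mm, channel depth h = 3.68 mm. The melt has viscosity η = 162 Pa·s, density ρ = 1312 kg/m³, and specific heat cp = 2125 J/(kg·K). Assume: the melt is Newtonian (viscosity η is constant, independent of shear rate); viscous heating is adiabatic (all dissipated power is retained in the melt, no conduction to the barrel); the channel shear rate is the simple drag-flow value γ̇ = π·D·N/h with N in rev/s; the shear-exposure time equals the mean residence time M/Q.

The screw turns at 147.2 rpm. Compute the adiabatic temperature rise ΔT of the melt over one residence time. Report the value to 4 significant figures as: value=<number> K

Q_s = Q / 3600 = 260.0 / 3600 = 0.0722222 kg/s
t_res = M / Q_s = 2.87 ÷ 0.0722222 = 39.7385 s
Convert to SI: D = 0.1333 m, h = 0.00368 m, N = 147.2/60 = 2.45333 rev/s
Shear rate: γ̇ = πDN/h = π·0.1333·2.45333/0.00368 = 279.183 s⁻¹
ΔT = η·γ̇²·t_res/(ρ·cp) = [162 × 279.183² × 39.7385] / [1312 × 2125] = 179.974 K

value=180.0 K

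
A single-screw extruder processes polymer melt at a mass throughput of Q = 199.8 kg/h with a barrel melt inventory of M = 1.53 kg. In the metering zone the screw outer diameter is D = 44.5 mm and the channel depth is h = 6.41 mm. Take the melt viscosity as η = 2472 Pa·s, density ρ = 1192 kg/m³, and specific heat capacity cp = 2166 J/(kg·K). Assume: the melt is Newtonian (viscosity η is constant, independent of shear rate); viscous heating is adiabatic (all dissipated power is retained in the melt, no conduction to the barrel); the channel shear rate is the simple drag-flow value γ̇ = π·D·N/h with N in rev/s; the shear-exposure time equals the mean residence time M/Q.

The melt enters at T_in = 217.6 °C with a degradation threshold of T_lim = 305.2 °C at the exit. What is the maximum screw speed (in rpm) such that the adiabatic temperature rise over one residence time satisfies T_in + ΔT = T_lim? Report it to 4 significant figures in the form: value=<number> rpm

Q_s = Q / 3600 = 199.8 / 3600 = 0.0555 kg/s
t_res = M / Q_s = 1.53 ÷ 0.0555 = 27.5676 s
Convert to metres: D = 0.0445 m, h = 0.00641 m
ΔT_a = T_lim − T_in = 305.2 °C − 217.6 °C = 87.6 K
γ̇_max² = ΔT_a·ρ·cp/(η·t_res) = 87.6·1192·2166/(2472·27.5676) = 3318.88 s⁻²
γ̇_max = √3318.88 = 57.6097 s⁻¹
Solve γ̇ = πDN/h for N: N_max = γ̇_max·h/(π·D) = 57.6097 × 0.00641 / (π × 0.0445) = 2.64146 rev/s = 158.488 rpm

value=158.5 rpm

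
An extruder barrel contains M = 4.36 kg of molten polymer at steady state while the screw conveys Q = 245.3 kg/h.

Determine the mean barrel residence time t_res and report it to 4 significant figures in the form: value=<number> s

value=63.99 s

Throughput in SI: Q_s = 245.3 kg/h ÷ 3600 s/h = 0.0681389 kg/s
Mean residence time: t_res = M/Q_s = 4.36 kg / 0.0681389 kg/s = 63.987 s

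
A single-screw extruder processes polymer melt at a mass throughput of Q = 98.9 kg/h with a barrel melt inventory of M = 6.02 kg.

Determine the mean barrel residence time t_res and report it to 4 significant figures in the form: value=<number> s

Throughput in SI: Q_s = 98.9 kg/h ÷ 3600 s/h = 0.0274722 kg/s
t_res = M / Q_s = 6.02 / 0.0274722 = 219.13 s

value=219.1 s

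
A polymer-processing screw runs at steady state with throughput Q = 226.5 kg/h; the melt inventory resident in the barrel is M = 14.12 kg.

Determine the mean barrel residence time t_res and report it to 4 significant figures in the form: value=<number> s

value=224.4 s

Throughput in SI: Q_s = 226.5 kg/h ÷ 3600 s/h = 0.0629167 kg/s
t_res = M / Q_s = 14.12 ÷ 0.0629167 = 224.424 s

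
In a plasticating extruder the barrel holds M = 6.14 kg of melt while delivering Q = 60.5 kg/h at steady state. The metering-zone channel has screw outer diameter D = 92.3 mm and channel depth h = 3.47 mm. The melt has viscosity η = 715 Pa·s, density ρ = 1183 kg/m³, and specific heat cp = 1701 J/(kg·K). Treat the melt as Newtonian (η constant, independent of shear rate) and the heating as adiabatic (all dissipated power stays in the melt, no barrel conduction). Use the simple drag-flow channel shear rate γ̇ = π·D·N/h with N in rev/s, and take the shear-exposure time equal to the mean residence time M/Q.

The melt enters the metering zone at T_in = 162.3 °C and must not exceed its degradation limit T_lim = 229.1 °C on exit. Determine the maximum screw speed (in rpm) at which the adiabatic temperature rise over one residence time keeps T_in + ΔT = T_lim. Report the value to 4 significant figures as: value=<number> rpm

value=16.29 rpm

Convert throughput: Q = 60.5 kg/h = 60.5/3600 = 0.0168056 kg/s
t_res = M / Q_s = 6.14 ÷ 0.0168056 = 365.355 s
D = 92.3 mm = 0.0923 m;  h = 3.47 mm = 0.00347 m
Allowable rise: ΔT_a = T_lim − T_in = 229.1 − 162.3 = 66.8 K
γ̇_max² = ΔT_a·ρ·cp/(η·t_res) = 66.8·1183·1701/(715·365.355) = 514.569 s⁻²
Take the square root: γ̇_max = √(514.569) = 22.6841 s⁻¹
N_max = γ̇_max·h / (π·D) = 22.6841 · 0.00347 / (π · 0.0923) = 0.271456 rev/s = 16.2874 rpm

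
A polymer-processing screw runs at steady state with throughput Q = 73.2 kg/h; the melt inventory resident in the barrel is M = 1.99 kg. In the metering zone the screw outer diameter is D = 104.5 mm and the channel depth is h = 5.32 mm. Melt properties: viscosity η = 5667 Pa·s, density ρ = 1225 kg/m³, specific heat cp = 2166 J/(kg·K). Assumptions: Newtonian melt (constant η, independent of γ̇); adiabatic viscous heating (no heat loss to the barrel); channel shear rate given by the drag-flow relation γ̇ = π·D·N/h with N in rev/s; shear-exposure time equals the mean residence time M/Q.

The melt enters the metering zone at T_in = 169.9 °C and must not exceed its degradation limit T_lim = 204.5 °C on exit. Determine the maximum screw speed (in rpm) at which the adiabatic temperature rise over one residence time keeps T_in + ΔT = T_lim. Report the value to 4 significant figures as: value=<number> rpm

value=12.51 rpm

Q_s = Q / 3600 = 73.2 / 3600 = 0.0203333 kg/s
t_res = M / Q_s = 1.99 ÷ 0.0203333 = 97.8689 s
D = 104.5 mm = 0.1045 m;  h = 5.32 mm = 0.00532 m
ΔT_a = T_lim − T_in = 204.5 − 169.9 = 34.6 K
Invert ΔT = ηγ̇²t_res/(ρcp) for γ̇: γ̇_max² = ΔT_a ρ cp / (η t_res) = 34.6·1225·2166 / (5667·97.8689) = 165.529 s⁻²
Take the square root: γ̇_max = √(165.529) = 12.8658 s⁻¹
Solve γ̇ = πDN/h for N: N_max = γ̇_max·h/(π·D) = 12.8658 × 0.00532 / (π × 0.1045) = 0.208488 rev/s = 12.5093 rpm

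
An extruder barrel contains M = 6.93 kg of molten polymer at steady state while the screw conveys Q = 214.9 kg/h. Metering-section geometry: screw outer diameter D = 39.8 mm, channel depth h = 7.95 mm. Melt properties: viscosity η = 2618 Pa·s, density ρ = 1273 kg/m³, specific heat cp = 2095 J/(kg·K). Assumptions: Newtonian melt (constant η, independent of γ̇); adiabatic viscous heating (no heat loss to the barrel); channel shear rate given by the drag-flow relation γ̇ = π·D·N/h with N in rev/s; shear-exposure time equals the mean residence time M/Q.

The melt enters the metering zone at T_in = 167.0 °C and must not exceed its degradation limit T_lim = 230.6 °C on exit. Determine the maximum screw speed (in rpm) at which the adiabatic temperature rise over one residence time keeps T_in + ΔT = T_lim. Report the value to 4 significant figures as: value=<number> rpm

Q_s = Q / 3600 = 214.9 / 3600 = 0.0596944 kg/s
Mean residence time: t_res = M/Q_s = 6.93 kg / 0.0596944 kg/s = 116.091 s
Convert to metres: D = 0.0398 m, h = 0.00795 m
ΔT_a = T_lim − T_in = 230.6 °C − 167.0 °C = 63.6 K
Invert ΔT = ηγ̇²t_res/(ρcp) for γ̇: γ̇_max² = ΔT_a ρ cp / (η t_res) = 63.6·1273·2095 / (2618·116.091) = 558.085 s⁻²
Take the square root: γ̇_max = √(558.085) = 23.6238 s⁻¹
N_max = γ̇_max h / (πD) = 23.6238·0.00795/(π·0.0398) = 1.50205 rev/s → ×60 = 90.123 rpm

value=90.12 rpm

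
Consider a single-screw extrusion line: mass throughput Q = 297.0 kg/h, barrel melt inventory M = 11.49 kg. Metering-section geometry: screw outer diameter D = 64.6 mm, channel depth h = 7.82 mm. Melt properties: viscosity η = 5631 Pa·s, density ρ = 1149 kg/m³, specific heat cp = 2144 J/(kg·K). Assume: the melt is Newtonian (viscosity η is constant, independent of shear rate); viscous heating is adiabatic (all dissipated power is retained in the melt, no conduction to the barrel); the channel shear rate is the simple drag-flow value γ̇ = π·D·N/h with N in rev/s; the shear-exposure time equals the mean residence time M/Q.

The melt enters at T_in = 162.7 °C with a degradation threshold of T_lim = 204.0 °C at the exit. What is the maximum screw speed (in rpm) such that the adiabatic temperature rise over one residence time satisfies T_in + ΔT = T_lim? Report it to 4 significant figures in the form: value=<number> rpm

Throughput in SI: Q_s = 297.0 kg/h ÷ 3600 s/h = 0.0825 kg/s
t_res = M / Q_s = 11.49 ÷ 0.0825 = 139.273 s
Geometry in SI: D = 64.6 mm → 0.0646 m, h = 7.82 mm → 0.00782 m
ΔT_a = T_lim − T_in = 204.0 − 162.7 = 41.3 K
γ̇_max² = ΔT_a·ρ·cp / (η·t_res) = [41.3 × 1149 × 2144] / [5631 × 139.273] = 129.731 s⁻²
Take the square root: γ̇_max = √(129.731) = 11.3899 s⁻¹
Solve γ̇ = πDN/h for N: N_max = γ̇_max·h/(π·D) = 11.3899 × 0.00782 / (π × 0.0646) = 0.43888 rev/s = 26.3328 rpm

value=26.33 rpm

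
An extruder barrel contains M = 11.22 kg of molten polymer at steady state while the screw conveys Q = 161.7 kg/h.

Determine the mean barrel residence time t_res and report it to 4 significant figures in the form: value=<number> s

value=249.8 s

Q_s = Q / 3600 = 161.7 / 3600 = 0.0449167 kg/s
Mean residence time: t_res = M/Q_s = 11.22 kg / 0.0449167 kg/s = 249.796 s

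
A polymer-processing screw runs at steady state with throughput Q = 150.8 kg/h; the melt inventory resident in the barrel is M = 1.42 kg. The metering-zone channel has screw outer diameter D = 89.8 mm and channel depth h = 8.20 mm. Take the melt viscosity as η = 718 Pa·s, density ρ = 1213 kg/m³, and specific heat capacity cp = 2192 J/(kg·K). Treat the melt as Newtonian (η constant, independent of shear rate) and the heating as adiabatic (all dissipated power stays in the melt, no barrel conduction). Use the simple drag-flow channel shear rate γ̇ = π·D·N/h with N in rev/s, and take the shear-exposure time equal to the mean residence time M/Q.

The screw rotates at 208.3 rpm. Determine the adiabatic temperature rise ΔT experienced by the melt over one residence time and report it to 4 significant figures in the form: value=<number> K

Q_s = Q / 3600 = 150.8 / 3600 = 0.0418889 kg/s
Mean residence time: t_res = M/Q_s = 1.42 kg / 0.0418889 kg/s = 33.8992 s
Convert to SI: D = 0.0898 m, h = 0.0082 m, N = 208.3/60 = 3.47167 rev/s
γ̇ = π D N / h = (π)(0.0898)(3.47167) / 0.0082 = 119.44 s⁻¹
ΔT = η·γ̇²·t_res / (ρ·cp) = 718 · (119.44)² · 33.8992 / (1213 · 2192) = 130.591 K

value=130.6 K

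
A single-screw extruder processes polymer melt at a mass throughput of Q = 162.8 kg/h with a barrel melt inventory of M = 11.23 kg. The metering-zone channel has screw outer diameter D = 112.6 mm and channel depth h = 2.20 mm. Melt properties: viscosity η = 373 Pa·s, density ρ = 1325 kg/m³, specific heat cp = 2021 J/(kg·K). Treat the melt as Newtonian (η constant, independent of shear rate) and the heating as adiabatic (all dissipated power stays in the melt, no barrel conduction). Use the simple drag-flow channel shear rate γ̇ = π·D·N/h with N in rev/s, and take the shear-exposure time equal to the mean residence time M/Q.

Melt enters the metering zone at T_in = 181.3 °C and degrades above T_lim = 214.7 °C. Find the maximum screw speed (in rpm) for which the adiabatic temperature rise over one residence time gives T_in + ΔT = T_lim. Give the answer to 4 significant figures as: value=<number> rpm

value=11.60 rpm

Throughput in SI: Q_s = 162.8 kg/h ÷ 3600 s/h = 0.0452222 kg/s
Mean residence time: t_res = M/Q_s = 11.23 kg / 0.0452222 kg/s = 248.329 s
Convert to metres: D = 0.1126 m, h = 0.0022 m
Allowable rise: ΔT_a = T_lim − T_in = 214.7 − 181.3 = 33.4 K
γ̇_max² = ΔT_a·ρ·cp/(η·t_res) = 33.4·1325·2021/(373·248.329) = 965.588 s⁻²
γ̇_max = √965.588 = 31.0739 s⁻¹
Solve γ̇ = πDN/h for N: N_max = γ̇_max·h/(π·D) = 31.0739 × 0.0022 / (π × 0.1126) = 0.193255 rev/s = 11.5953 rpm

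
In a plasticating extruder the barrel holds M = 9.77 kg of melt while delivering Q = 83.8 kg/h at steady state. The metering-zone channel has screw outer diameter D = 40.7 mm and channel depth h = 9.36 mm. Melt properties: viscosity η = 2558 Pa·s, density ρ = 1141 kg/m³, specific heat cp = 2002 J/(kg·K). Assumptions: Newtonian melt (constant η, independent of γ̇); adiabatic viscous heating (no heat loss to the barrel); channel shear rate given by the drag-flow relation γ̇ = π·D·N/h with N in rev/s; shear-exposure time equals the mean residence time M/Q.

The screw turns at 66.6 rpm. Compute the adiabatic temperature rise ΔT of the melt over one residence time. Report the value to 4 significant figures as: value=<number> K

value=108.1 K

Throughput in SI: Q_s = 83.8 kg/h ÷ 3600 s/h = 0.0232778 kg/s
Mean residence time: t_res = M/Q_s = 9.77 kg / 0.0232778 kg/s = 419.714 s
D = 40.7 mm = 0.0407 m;  h = 9.36 mm = 0.00936 m;  N = 66.6 rpm / 60 = 1.11 rev/s
Shear rate: γ̇ = πDN/h = π·0.0407·1.11/0.00936 = 15.1632 s⁻¹
ΔT = η·γ̇²·t_res/(ρ·cp) = [2558 × 15.1632² × 419.714] / [1141 × 2002] = 108.065 K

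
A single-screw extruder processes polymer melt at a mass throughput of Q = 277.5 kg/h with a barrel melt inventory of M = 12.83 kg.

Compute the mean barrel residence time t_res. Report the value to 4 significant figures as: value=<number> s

value=166.4 s

Throughput in SI: Q_s = 277.5 kg/h ÷ 3600 s/h = 0.0770833 kg/s
t_res = M / Q_s = 12.83 ÷ 0.0770833 = 166.443 s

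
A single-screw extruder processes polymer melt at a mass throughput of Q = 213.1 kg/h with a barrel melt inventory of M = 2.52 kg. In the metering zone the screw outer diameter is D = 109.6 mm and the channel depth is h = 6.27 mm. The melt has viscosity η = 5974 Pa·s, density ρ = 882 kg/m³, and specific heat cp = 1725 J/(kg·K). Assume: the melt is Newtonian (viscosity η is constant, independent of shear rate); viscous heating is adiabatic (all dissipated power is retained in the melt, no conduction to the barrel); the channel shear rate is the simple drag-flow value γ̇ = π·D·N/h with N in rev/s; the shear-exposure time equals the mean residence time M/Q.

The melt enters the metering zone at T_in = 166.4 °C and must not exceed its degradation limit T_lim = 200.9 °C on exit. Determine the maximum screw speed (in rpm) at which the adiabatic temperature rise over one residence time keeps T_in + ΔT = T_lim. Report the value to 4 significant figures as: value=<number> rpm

value=15.70 rpm

Convert throughput: Q = 213.1 kg/h = 213.1/3600 = 0.0591944 kg/s
t_res = M / Q_s = 2.52 ÷ 0.0591944 = 42.5716 s
Geometry in SI: D = 109.6 mm → 0.1096 m, h = 6.27 mm → 0.00627 m
Allowable rise: ΔT_a = T_lim − T_in = 200.9 − 166.4 = 34.5 K
Invert ΔT = ηγ̇²t_res/(ρcp) for γ̇: γ̇_max² = ΔT_a ρ cp / (η t_res) = 34.5·882·1725 / (5974·42.5716) = 206.392 s⁻²
γ̇_max = sqrt(206.392) = 14.3663 s⁻¹
N_max = γ̇_max h / (πD) = 14.3663·0.00627/(π·0.1096) = 0.261609 rev/s → ×60 = 15.6966 rpm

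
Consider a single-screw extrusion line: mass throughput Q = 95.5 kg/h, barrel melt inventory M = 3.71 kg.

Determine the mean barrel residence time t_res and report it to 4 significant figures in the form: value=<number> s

value=139.9 s

Convert throughput: Q = 95.5 kg/h = 95.5/3600 = 0.0265278 kg/s
Mean residence time: t_res = M/Q_s = 3.71 kg / 0.0265278 kg/s = 139.853 s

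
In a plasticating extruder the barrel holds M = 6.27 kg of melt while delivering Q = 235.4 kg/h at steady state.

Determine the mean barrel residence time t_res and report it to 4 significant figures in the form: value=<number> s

value=95.89 s

Q_s = Q / 3600 = 235.4 / 3600 = 0.0653889 kg/s
Mean residence time: t_res = M/Q_s = 6.27 kg / 0.0653889 kg/s = 95.8879 s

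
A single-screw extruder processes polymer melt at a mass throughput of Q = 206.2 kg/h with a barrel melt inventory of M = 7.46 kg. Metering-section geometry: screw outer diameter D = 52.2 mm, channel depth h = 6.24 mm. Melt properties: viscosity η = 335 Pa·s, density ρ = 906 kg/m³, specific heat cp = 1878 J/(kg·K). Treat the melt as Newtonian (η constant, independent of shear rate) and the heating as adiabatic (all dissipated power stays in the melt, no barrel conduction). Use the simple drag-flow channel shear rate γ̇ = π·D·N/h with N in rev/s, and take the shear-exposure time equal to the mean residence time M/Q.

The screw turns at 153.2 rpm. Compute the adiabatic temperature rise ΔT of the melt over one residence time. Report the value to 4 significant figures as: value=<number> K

value=115.5 K

Convert throughput: Q = 206.2 kg/h = 206.2/3600 = 0.0572778 kg/s
Mean residence time: t_res = M/Q_s = 7.46 kg / 0.0572778 kg/s = 130.242 s
Geometry in metres: D = 52.2 mm → 0.0522 m, h = 6.24 mm → 0.00624 m; screw speed N = 153.2 rpm = 2.55333 rev/s
γ̇ = π·D·N / h = π · 0.0522 · 2.55333 / 0.00624 = 67.1032 s⁻¹
ΔT = η·γ̇²·t_res/(ρ·cp) = [335 × 67.1032² × 130.242] / [906 × 1878] = 115.468 K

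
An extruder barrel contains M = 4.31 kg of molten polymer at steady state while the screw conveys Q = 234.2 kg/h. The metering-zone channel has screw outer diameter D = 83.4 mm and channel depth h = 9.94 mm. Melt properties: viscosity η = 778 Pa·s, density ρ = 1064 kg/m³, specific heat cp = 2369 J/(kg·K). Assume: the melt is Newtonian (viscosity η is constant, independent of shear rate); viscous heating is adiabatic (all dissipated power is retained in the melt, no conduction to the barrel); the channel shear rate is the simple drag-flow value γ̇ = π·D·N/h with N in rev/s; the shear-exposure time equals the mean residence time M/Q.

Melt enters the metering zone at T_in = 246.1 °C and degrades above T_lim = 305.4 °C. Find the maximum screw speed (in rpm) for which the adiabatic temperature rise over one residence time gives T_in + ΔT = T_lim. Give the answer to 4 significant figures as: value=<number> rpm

value=122.6 rpm

Convert throughput: Q = 234.2 kg/h = 234.2/3600 = 0.0650556 kg/s
t_res = M / Q_s = 4.31 ÷ 0.0650556 = 66.2511 s
Geometry in SI: D = 83.4 mm → 0.0834 m, h = 9.94 mm → 0.00994 m
ΔT_a = T_lim − T_in = 305.4 − 246.1 = 59.3 K
γ̇_max² = ΔT_a·ρ·cp/(η·t_res) = 59.3·1064·2369/(778·66.2511) = 2899.94 s⁻²
γ̇_max = sqrt(2899.94) = 53.8511 s⁻¹
N_max = γ̇_max h / (πD) = 53.8511·0.00994/(π·0.0834) = 2.04298 rev/s → ×60 = 122.579 rpm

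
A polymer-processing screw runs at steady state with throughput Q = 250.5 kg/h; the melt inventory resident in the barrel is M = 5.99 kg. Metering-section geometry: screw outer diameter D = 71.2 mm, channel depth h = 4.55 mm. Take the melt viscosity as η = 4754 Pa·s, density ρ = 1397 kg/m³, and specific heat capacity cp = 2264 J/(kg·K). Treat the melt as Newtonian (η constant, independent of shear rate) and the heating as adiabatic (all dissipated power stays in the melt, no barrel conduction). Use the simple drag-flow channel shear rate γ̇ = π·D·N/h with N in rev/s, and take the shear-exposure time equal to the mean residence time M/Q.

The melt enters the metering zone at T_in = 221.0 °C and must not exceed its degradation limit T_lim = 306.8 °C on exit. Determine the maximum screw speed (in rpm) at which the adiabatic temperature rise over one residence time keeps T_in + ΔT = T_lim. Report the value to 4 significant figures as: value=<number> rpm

value=31.43 rpm

Convert throughput: Q = 250.5 kg/h = 250.5/3600 = 0.0695833 kg/s
t_res = M / Q_s = 5.99 ÷ 0.0695833 = 86.0838 s
Geometry in SI: D = 71.2 mm → 0.0712 m, h = 4.55 mm → 0.00455 m
Allowable rise: ΔT_a = T_lim − T_in = 306.8 − 221.0 = 85.8 K
γ̇_max² = ΔT_a·ρ·cp / (η·t_res) = [85.8 × 1397 × 2264] / [4754 × 86.0838] = 663.1 s⁻²
γ̇_max = √663.1 = 25.7507 s⁻¹
N_max = γ̇_max·h / (π·D) = 25.7507 · 0.00455 / (π · 0.0712) = 0.523807 rev/s = 31.4284 rpm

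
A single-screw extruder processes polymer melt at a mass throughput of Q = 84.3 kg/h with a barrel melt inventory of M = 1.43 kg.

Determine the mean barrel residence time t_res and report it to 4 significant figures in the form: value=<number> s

Throughput in SI: Q_s = 84.3 kg/h ÷ 3600 s/h = 0.0234167 kg/s
Mean residence time: t_res = M/Q_s = 1.43 kg / 0.0234167 kg/s = 61.0676 s

value=61.07 s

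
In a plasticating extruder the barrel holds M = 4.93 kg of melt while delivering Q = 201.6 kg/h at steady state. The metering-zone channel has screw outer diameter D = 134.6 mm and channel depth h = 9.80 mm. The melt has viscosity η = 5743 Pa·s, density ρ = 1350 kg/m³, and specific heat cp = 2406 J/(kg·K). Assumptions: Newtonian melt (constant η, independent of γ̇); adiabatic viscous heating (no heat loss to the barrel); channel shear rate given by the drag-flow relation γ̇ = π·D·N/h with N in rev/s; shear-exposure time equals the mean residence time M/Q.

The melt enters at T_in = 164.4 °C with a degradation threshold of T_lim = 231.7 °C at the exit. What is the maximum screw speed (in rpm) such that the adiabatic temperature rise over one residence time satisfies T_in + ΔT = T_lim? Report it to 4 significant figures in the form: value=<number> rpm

value=28.91 rpm

Throughput in SI: Q_s = 201.6 kg/h ÷ 3600 s/h = 0.056 kg/s
Mean residence time: t_res = M/Q_s = 4.93 kg / 0.056 kg/s = 88.0357 s
D = 134.6 mm = 0.1346 m;  h = 9.80 mm = 0.0098 m
ΔT_a = T_lim − T_in = 231.7 − 164.4 = 67.3 K
Invert ΔT = ηγ̇²t_res/(ρcp) for γ̇: γ̇_max² = ΔT_a ρ cp / (η t_res) = 67.3·1350·2406 / (5743·88.0357) = 432.361 s⁻²
Take the square root: γ̇_max = √(432.361) = 20.7933 s⁻¹
N_max = γ̇_max h / (πD) = 20.7933·0.0098/(π·0.1346) = 0.481897 rev/s → ×60 = 28.9138 rpm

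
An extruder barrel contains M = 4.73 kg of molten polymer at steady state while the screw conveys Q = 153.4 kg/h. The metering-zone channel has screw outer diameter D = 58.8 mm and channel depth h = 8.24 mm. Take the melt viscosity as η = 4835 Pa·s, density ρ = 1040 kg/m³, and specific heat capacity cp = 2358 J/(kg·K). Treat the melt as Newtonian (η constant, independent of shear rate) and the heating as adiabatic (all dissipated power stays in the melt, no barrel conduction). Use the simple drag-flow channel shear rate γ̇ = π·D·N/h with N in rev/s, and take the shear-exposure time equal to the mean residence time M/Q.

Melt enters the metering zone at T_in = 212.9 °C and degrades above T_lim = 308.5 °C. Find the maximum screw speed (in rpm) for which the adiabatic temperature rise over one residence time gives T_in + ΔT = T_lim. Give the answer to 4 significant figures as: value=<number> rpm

value=55.94 rpm

Convert throughput: Q = 153.4 kg/h = 153.4/3600 = 0.0426111 kg/s
Mean residence time: t_res = M/Q_s = 4.73 kg / 0.0426111 kg/s = 111.004 s
Convert to metres: D = 0.0588 m, h = 0.00824 m
Allowable rise: ΔT_a = T_lim − T_in = 308.5 − 212.9 = 95.6 K
γ̇_max² = ΔT_a·ρ·cp/(η·t_res) = 95.6·1040·2358/(4835·111.004) = 436.818 s⁻²
Take the square root: γ̇_max = √(436.818) = 20.9002 s⁻¹
Solve γ̇ = πDN/h for N: N_max = γ̇_max·h/(π·D) = 20.9002 × 0.00824 / (π × 0.0588) = 0.932288 rev/s = 55.9373 rpm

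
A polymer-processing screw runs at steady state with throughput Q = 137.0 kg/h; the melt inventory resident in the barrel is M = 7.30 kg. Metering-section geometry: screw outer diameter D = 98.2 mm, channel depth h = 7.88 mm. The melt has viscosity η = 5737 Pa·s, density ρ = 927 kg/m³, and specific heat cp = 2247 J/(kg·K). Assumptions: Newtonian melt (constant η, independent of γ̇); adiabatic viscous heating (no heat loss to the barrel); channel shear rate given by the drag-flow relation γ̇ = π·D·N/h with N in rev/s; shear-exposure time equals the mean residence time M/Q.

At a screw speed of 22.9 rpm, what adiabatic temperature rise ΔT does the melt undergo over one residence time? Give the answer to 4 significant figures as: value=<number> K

value=118.0 K

Q_s = Q / 3600 = 137.0 / 3600 = 0.0380556 kg/s
Mean residence time: t_res = M/Q_s = 7.30 kg / 0.0380556 kg/s = 191.825 s
Geometry in metres: D = 98.2 mm → 0.0982 m, h = 7.88 mm → 0.00788 m; screw speed N = 22.9 rpm = 0.381667 rev/s
γ̇ = π D N / h = (π)(0.0982)(0.381667) / 0.00788 = 14.9424 s⁻¹
Adiabatic rise: ΔT = η γ̇² t_res / (ρ cp) = 5737·(14.9424)²·191.825 / (927·2247) = 117.963 K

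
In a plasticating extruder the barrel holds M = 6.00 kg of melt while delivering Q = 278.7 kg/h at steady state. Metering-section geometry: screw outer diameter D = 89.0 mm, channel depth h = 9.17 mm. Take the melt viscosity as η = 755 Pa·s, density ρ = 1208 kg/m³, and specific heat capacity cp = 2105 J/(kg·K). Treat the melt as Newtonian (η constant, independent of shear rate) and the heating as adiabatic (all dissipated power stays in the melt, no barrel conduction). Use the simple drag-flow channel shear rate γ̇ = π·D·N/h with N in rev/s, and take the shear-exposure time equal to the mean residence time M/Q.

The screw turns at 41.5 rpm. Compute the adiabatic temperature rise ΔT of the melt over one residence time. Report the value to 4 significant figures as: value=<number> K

value=10.23 K

Convert throughput: Q = 278.7 kg/h = 278.7/3600 = 0.0774167 kg/s
Mean residence time: t_res = M/Q_s = 6.00 kg / 0.0774167 kg/s = 77.5027 s
D = 89.0 mm = 0.089 m;  h = 9.17 mm = 0.00917 m;  N = 41.5 rpm / 60 = 0.691667 rev/s
Shear rate: γ̇ = πDN/h = π·0.089·0.691667/0.00917 = 21.0896 s⁻¹
Adiabatic rise: ΔT = η γ̇² t_res / (ρ cp) = 755·(21.0896)²·77.5027 / (1208·2105) = 10.2348 K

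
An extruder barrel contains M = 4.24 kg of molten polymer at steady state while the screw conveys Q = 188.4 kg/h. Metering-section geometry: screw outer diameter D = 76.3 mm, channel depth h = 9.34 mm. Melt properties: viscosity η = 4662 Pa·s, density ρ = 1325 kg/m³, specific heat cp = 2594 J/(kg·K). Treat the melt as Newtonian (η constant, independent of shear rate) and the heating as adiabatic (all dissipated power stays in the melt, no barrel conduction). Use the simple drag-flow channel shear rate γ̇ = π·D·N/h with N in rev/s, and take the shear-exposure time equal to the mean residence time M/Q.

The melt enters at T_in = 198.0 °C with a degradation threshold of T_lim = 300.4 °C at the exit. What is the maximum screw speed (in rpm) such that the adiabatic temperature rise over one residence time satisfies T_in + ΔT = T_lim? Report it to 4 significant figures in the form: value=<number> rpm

value=71.37 rpm

Convert throughput: Q = 188.4 kg/h = 188.4/3600 = 0.0523333 kg/s
Mean residence time: t_res = M/Q_s = 4.24 kg / 0.0523333 kg/s = 81.0191 s
Convert to metres: D = 0.0763 m, h = 0.00934 m
ΔT_a = T_lim − T_in = 300.4 − 198.0 = 102.4 K
γ̇_max² = ΔT_a·ρ·cp / (η·t_res) = [102.4 × 1325 × 2594] / [4662 × 81.0191] = 931.807 s⁻²
Take the square root: γ̇_max = √(931.807) = 30.5255 s⁻¹
Solve γ̇ = πDN/h for N: N_max = γ̇_max·h/(π·D) = 30.5255 × 0.00934 / (π × 0.0763) = 1.18942 rev/s = 71.3652 rpm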